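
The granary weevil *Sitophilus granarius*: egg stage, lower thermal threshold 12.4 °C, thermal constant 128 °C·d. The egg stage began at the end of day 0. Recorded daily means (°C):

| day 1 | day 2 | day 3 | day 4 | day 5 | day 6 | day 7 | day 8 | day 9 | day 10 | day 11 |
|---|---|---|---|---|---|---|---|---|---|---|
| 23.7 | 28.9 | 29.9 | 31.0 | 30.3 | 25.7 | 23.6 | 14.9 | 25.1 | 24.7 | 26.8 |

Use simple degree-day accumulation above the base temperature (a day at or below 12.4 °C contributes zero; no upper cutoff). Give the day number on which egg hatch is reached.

Daily DD above 12.4 °C: 11.3, 16.5, 17.5, 18.6, 17.9, 13.3, 11.2, 2.5, 12.7, 12.3, 14.4.
Cumulative: 11.3, 27.8, 45.3, 63.9, 81.8, 95.1, 106.3, 108.8, 121.5, 133.8, 148.2.
The total first reaches 128 DD on day 10.

day 10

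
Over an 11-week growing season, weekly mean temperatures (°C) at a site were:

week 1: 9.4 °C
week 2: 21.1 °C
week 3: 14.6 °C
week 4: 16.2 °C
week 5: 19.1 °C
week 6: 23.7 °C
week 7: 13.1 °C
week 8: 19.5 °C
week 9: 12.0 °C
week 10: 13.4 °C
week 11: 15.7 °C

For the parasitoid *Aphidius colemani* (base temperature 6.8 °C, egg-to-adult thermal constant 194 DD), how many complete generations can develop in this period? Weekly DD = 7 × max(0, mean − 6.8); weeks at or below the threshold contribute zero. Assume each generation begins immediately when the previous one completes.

Weekly DD (7 × max(0, T̄ − 6.8)): 18.2, 100.1, 54.6, 65.8, 86.1, 118.3, 44.1, 88.9, 36.4, 46.2, 62.3.
Season total = 721.0 DD.
Complete generations = ⌊721.0 / 194⌋ = 3.

3 generations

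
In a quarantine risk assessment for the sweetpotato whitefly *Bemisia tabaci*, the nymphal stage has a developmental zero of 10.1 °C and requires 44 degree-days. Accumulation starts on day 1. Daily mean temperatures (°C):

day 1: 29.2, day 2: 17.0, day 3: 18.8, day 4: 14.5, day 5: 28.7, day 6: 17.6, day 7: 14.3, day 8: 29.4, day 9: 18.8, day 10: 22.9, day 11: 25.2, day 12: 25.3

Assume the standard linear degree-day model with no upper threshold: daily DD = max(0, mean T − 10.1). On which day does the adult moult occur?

Daily DD above 10.1 °C: 19.1, 6.9, 8.7, 4.4, 18.6, 7.5, 4.2, 19.3, 8.7, 12.8, 15.1, 15.2.
Cumulative: 19.1, 26.0, 34.7, 39.1, 57.7, 65.2, 69.4, 88.7, 97.4, 110.2, 125.3, 140.5.
The total first reaches 44 DD on day 5.

day 5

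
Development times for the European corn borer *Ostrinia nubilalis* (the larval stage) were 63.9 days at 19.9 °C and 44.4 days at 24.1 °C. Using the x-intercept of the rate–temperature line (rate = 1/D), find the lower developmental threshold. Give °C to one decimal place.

Under the model K = D·(T − T_b), so D₁·(T₁ − T_b) = D₂·(T₂ − T_b).
63.9·(19.9 − T_b) = 44.4·(24.1 − T_b)
T_b = (63.9·19.9 − 44.4·24.1) / (63.9 − 44.4) = 201.57 / 19.5 = 10.337 °C ≈ 10.3 °C.

10.3 °C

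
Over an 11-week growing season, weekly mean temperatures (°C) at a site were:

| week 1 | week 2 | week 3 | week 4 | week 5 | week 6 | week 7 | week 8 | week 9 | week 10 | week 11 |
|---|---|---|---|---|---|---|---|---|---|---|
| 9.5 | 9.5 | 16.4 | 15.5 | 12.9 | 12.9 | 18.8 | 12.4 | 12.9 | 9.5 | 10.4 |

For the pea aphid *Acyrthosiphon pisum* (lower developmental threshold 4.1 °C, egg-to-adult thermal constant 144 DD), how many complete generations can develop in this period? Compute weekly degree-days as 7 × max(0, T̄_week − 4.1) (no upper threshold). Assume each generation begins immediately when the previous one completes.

Weekly DD (7 × max(0, T̄ − 4.1)): 37.8, 37.8, 86.1, 79.8, 61.6, 61.6, 102.9, 58.1, 61.6, 37.8, 44.1.
Season total = 669.2 DD.
Complete generations = ⌊669.2 / 144⌋ = 4.

4 generations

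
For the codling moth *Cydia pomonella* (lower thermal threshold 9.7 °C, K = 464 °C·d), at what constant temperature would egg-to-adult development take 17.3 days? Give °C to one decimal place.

Required daily accumulation = 464 / 17.3 = 26.821 DD/day.
T = T_base + 26.821 = 9.7 + 26.821 = 36.521 ≈ 36.5 °C.

36.5 °C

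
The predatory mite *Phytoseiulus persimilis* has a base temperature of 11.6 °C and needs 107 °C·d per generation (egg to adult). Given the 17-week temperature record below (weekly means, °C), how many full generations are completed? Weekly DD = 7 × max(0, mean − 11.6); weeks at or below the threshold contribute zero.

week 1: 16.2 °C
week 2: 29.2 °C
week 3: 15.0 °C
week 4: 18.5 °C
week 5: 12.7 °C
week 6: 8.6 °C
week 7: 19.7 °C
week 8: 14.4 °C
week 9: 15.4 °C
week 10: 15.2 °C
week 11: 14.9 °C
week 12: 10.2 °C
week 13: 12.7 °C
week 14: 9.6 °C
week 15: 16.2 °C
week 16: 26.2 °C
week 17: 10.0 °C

Weekly DD (7 × max(0, T̄ − 11.6)): 32.2, 123.2, 23.8, 48.3, 7.7, 0.0, 56.7, 19.6, 26.6, 25.2, 23.1, 0.0, 7.7, 0.0, 32.2, 102.2, 0.0.
Season total = 528.5 DD.
Complete generations = ⌊528.5 / 107⌋ = 4.

4 generations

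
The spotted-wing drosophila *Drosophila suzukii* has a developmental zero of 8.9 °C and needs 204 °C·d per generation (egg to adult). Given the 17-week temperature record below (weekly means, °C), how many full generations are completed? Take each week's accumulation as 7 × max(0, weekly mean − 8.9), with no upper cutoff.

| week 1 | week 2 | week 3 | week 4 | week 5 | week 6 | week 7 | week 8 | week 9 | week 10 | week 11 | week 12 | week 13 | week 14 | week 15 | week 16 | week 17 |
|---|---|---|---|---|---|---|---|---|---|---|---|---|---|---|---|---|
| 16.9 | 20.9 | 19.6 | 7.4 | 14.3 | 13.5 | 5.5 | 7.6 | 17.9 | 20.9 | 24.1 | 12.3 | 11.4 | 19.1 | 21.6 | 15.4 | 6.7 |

3 generations

Weekly DD (7 × max(0, T̄ − 8.9)): 56.0, 84.0, 74.9, 0.0, 37.8, 32.2, 0.0, 0.0, 63.0, 84.0, 106.4, 23.8, 17.5, 71.4, 88.9, 45.5, 0.0.
Season total = 785.4 DD.
Complete generations = ⌊785.4 / 204⌋ = 3.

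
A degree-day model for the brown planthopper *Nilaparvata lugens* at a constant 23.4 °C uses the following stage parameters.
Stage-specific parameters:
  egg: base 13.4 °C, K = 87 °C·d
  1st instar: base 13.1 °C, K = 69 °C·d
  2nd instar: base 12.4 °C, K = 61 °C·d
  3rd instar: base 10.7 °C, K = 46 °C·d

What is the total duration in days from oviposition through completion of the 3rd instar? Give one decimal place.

egg: 87 / (23.4 − 13.4) = 87 / 10.0 = 8.700 d.
1st instar: 69 / (23.4 − 13.1) = 69 / 10.3 = 6.699 d.
2nd instar: 61 / (23.4 − 12.4) = 61 / 11.0 = 5.545 d.
3rd instar: 46 / (23.4 − 10.7) = 46 / 12.7 = 3.622 d.
Sum = 24.567 ≈ 24.6 days.

24.6 days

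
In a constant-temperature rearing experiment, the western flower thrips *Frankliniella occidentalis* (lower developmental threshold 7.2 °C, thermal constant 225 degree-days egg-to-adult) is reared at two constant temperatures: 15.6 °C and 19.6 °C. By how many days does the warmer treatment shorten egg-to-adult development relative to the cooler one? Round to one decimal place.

8.6 days

At 15.6 °C: 225 / (15.6 − 7.2) = 225 / 8.4 = 26.786 d.
At 19.6 °C: 225 / (19.6 − 7.2) = 225 / 12.4 = 18.145 d.
Difference = |26.786 − 18.145| = 8.641 ≈ 8.6 days.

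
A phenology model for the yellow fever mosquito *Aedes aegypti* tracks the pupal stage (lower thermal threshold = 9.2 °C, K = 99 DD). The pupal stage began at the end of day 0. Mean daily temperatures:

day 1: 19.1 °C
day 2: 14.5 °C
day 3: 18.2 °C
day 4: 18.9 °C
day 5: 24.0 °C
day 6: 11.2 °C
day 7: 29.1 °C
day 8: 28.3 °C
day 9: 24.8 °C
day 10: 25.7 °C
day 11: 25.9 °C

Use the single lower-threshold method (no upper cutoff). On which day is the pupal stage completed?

day 9

Daily DD above 9.2 °C: 9.9, 5.3, 9.0, 9.7, 14.8, 2.0, 19.9, 19.1, 15.6, 16.5, 16.7.
Cumulative: 9.9, 15.2, 24.2, 33.9, 48.7, 50.7, 70.6, 89.7, 105.3, 121.8, 138.5.
The total first reaches 99 DD on day 9.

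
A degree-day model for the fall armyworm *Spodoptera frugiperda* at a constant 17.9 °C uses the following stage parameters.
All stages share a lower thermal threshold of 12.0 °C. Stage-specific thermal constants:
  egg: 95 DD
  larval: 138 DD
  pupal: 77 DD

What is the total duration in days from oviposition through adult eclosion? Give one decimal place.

52.5 days

Daily accumulation at 17.9 °C = 17.9 − 12.0 = 5.9 DD/day.
Total K = 95 + 138 + 77 = 310 DD.
Total duration = 310 / 5.9 = 52.542 ≈ 52.5 days.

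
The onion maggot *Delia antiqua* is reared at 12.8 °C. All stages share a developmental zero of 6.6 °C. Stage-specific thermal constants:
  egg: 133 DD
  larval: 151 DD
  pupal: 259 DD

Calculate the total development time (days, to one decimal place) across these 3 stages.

Daily accumulation at 12.8 °C = 12.8 − 6.6 = 6.2 DD/day.
Total K = 133 + 151 + 259 = 543 DD.
Total duration = 543 / 6.2 = 87.581 ≈ 87.6 days.

87.6 days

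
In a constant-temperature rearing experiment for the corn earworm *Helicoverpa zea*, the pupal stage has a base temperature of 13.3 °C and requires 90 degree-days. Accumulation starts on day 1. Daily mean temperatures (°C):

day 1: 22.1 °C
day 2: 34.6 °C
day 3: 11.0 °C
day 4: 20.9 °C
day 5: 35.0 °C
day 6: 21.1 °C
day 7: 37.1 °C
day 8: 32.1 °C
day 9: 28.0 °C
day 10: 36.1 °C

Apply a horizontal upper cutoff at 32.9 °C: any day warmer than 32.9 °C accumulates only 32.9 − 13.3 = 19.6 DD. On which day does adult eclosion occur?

day 8

Daily DD above 13.3 °C (capped at 19.6): 8.8, 19.6, 0.0, 7.6, 19.6, 7.8, 19.6, 18.8, 14.7, 19.6.
Cumulative: 8.8, 28.4, 28.4, 36.0, 55.6, 63.4, 83.0, 101.8, 116.5, 136.1.
The total first reaches 90 DD on day 8.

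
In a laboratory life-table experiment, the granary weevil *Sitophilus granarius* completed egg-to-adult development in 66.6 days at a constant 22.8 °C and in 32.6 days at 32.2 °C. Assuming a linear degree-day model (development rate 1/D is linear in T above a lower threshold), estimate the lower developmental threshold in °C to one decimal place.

Equal thermal constants: D₁(T₁ − T_b) = D₂(T₂ − T_b).
66.6·(22.8 − T_b) = 32.6·(32.2 − T_b)
T_b = (66.6·22.8 − 32.6·32.2) / (66.6 − 32.6) = 468.76 / 34.0 = 13.787 °C ≈ 13.8 °C.

13.8 °C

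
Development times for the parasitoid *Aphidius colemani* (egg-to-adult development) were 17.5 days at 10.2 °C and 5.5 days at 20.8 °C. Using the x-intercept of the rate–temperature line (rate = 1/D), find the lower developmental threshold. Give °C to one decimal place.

5.3 °C

Under the model K = D·(T − T_b), so D₁·(T₁ − T_b) = D₂·(T₂ − T_b).
17.5·(10.2 − T_b) = 5.5·(20.8 − T_b)
T_b = (17.5·10.2 − 5.5·20.8) / (17.5 − 5.5) = 64.10 / 12.0 = 5.342 °C ≈ 5.3 °C.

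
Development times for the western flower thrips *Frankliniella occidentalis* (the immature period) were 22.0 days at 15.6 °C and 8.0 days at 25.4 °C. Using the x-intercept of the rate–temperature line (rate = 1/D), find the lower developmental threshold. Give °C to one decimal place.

10.0 °C

Linear rate model ⇒ the product D·(T − T_b) is constant across temperatures.
22.0·(15.6 − T_b) = 8.0·(25.4 − T_b)
T_b = (22.0·15.6 − 8.0·25.4) / (22.0 − 8.0) = 140.00 / 14.0 = 10.000 °C ≈ 10.0 °C.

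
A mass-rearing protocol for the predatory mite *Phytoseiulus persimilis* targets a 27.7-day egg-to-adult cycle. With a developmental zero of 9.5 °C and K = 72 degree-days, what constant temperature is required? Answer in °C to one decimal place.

12.1 °C

Required daily accumulation = 72 / 27.7 = 2.599 DD/day.
T = T_base + 2.599 = 9.5 + 2.599 = 12.099 ≈ 12.1 °C.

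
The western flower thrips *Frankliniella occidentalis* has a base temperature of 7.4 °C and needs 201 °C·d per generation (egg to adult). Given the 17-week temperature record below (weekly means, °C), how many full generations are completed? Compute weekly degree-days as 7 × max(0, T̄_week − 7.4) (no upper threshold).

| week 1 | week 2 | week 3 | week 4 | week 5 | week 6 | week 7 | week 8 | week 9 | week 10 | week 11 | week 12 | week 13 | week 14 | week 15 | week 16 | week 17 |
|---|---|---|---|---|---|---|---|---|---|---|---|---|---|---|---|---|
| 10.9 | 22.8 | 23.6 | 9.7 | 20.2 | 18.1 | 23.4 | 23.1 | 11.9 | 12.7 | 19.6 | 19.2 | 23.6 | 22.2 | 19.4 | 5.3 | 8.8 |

5 generations

Weekly DD (7 × max(0, T̄ − 7.4)): 24.5, 107.8, 113.4, 16.1, 89.6, 74.9, 112.0, 109.9, 31.5, 37.1, 85.4, 82.6, 113.4, 103.6, 84.0, 0.0, 9.8.
Season total = 1195.6 DD.
Complete generations = ⌊1195.6 / 201⌋ = 5.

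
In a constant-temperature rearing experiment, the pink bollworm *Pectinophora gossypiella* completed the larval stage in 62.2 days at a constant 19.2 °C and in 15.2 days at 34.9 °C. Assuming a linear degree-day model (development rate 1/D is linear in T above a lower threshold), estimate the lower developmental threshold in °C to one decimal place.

Equal thermal constants: D₁(T₁ − T_b) = D₂(T₂ − T_b).
62.2·(19.2 − T_b) = 15.2·(34.9 − T_b)
T_b = (62.2·19.2 − 15.2·34.9) / (62.2 − 15.2) = 663.76 / 47.0 = 14.123 °C ≈ 14.1 °C.

14.1 °C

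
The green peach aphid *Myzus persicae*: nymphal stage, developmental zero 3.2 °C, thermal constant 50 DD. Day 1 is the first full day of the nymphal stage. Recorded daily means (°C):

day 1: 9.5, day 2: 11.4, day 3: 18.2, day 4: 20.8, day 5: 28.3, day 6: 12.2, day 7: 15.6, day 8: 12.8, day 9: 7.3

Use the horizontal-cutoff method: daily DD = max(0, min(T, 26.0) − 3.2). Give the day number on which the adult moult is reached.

Daily DD above 3.2 °C (capped at 22.8): 6.3, 8.2, 15.0, 17.6, 22.8, 9.0, 12.4, 9.6, 4.1.
Cumulative: 6.3, 14.5, 29.5, 47.1, 69.9, 78.9, 91.3, 100.9, 105.0.
The total first reaches 50 DD on day 5.

day 5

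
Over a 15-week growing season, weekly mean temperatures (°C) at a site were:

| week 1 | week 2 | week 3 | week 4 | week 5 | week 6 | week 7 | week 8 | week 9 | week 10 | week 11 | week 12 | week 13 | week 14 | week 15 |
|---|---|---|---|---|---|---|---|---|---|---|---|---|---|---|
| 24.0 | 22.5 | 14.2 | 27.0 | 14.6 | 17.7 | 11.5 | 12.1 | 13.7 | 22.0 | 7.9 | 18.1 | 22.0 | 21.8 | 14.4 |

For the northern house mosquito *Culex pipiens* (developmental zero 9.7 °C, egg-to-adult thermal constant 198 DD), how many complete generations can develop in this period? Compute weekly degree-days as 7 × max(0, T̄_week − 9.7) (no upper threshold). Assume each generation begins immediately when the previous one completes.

Weekly DD (7 × max(0, T̄ − 9.7)): 100.1, 89.6, 31.5, 121.1, 34.3, 56.0, 12.6, 16.8, 28.0, 86.1, 0.0, 58.8, 86.1, 84.7, 32.9.
Season total = 838.6 DD.
Complete generations = ⌊838.6 / 198⌋ = 4.

4 generations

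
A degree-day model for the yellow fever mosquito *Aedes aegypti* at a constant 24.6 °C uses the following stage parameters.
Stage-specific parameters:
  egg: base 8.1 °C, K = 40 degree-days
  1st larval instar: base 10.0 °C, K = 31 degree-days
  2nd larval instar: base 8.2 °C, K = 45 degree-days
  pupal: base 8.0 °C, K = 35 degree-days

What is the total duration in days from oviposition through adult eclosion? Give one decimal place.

egg: 40 / (24.6 − 8.1) = 40 / 16.5 = 2.424 d.
1st larval instar: 31 / (24.6 − 10.0) = 31 / 14.6 = 2.123 d.
2nd larval instar: 45 / (24.6 − 8.2) = 45 / 16.4 = 2.744 d.
pupal: 35 / (24.6 − 8.0) = 35 / 16.6 = 2.108 d.
Sum = 9.400 ≈ 9.4 days.

9.4 days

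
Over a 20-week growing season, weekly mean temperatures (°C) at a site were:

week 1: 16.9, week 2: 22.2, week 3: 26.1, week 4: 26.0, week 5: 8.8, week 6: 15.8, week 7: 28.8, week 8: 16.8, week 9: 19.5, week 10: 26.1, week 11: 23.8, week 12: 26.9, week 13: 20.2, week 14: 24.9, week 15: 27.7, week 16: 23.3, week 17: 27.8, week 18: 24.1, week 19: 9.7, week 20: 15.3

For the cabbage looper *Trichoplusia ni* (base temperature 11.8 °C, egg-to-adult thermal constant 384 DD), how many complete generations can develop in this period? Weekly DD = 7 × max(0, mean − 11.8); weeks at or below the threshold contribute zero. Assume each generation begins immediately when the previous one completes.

3 generations

Weekly DD (7 × max(0, T̄ − 11.8)): 35.7, 72.8, 100.1, 99.4, 0.0, 28.0, 119.0, 35.0, 53.9, 100.1, 84.0, 105.7, 58.8, 91.7, 111.3, 80.5, 112.0, 86.1, 0.0, 24.5.
Season total = 1398.6 DD.
Complete generations = ⌊1398.6 / 384⌋ = 3.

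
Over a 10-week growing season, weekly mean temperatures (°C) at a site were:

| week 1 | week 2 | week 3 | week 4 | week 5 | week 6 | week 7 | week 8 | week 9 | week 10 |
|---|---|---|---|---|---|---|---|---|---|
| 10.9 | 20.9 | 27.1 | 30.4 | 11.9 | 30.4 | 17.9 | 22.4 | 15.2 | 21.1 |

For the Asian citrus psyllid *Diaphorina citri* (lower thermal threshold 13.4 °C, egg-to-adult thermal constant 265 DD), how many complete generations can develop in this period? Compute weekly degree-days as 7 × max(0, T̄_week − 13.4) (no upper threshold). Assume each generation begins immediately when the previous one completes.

2 generations

Weekly DD (7 × max(0, T̄ − 13.4)): 0.0, 52.5, 95.9, 119.0, 0.0, 119.0, 31.5, 63.0, 12.6, 53.9.
Season total = 547.4 DD.
Complete generations = ⌊547.4 / 265⌋ = 2.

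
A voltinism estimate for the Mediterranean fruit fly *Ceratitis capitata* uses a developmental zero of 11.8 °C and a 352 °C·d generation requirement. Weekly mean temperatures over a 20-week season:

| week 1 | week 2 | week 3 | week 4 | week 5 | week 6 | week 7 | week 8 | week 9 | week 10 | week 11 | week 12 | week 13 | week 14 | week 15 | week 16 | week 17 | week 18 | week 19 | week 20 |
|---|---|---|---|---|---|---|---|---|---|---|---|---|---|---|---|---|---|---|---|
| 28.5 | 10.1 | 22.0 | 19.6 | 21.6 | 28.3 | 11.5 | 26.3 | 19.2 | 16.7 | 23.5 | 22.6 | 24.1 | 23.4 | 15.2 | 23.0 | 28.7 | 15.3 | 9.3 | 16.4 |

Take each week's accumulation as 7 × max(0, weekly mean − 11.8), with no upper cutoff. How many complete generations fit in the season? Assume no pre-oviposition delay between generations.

Weekly DD (7 × max(0, T̄ − 11.8)): 116.9, 0.0, 71.4, 54.6, 68.6, 115.5, 0.0, 101.5, 51.8, 34.3, 81.9, 75.6, 86.1, 81.2, 23.8, 78.4, 118.3, 24.5, 0.0, 32.2.
Season total = 1216.6 DD.
Complete generations = ⌊1216.6 / 352⌋ = 3.

3 generations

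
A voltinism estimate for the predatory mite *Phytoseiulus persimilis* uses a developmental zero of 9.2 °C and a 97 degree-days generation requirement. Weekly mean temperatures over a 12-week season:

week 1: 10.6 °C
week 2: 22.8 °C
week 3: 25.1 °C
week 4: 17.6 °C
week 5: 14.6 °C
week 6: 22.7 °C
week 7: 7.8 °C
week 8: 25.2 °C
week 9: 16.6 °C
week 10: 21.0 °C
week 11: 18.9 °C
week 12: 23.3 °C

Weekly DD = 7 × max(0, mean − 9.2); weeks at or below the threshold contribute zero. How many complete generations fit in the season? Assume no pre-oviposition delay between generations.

8 generations

Weekly DD (7 × max(0, T̄ − 9.2)): 9.8, 95.2, 111.3, 58.8, 37.8, 94.5, 0.0, 112.0, 51.8, 82.6, 67.9, 98.7.
Season total = 820.4 DD.
Complete generations = ⌊820.4 / 97⌋ = 8.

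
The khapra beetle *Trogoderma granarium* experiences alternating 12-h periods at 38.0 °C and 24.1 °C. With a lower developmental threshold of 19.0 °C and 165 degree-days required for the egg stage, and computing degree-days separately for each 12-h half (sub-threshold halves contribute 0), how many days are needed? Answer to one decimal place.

Day half: max(0, 38.0 − 19.0) × 0.5 = 19.0 × 0.5 = 9.50 DD.
Night half: max(0, 24.1 − 19.0) × 0.5 = 5.1 × 0.5 = 2.55 DD.
Per 24 h: 12.05 DD/day.
Duration = 165 / 12.05 = 13.693 ≈ 13.7 days.

13.7 days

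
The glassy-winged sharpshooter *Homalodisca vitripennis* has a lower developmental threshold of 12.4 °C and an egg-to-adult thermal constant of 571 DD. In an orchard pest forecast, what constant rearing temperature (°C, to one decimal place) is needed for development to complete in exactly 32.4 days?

Required daily accumulation = 571 / 32.4 = 17.623 DD/day.
T = T_base + 17.623 = 12.4 + 17.623 = 30.023 ≈ 30.0 °C.

30.0 °C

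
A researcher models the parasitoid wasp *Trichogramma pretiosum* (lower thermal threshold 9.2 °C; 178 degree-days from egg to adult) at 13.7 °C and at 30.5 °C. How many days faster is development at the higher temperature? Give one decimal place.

31.2 days

At 13.7 °C: 178 / (13.7 − 9.2) = 178 / 4.5 = 39.556 d.
At 30.5 °C: 178 / (30.5 − 9.2) = 178 / 21.3 = 8.357 d.
Difference = |39.556 − 8.357| = 31.199 ≈ 31.2 days.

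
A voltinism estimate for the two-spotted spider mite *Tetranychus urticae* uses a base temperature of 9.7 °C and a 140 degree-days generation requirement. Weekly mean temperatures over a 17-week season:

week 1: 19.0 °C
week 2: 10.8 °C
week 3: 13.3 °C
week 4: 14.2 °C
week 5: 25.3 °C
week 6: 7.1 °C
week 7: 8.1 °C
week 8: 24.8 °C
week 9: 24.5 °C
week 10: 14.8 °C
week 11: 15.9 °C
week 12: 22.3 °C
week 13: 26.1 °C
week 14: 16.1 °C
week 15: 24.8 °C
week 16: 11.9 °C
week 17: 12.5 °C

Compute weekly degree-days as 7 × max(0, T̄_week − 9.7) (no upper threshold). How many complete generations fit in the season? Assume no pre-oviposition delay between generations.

6 generations

Weekly DD (7 × max(0, T̄ − 9.7)): 65.1, 7.7, 25.2, 31.5, 109.2, 0.0, 0.0, 105.7, 103.6, 35.7, 43.4, 88.2, 114.8, 44.8, 105.7, 15.4, 19.6.
Season total = 915.6 DD.
Complete generations = ⌊915.6 / 140⌋ = 6.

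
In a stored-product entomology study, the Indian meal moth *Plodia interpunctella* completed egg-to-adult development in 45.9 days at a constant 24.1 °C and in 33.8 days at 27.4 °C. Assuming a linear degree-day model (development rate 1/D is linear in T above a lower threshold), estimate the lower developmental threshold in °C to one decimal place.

Under the model K = D·(T − T_b), so D₁·(T₁ − T_b) = D₂·(T₂ − T_b).
45.9·(24.1 − T_b) = 33.8·(27.4 − T_b)
T_b = (45.9·24.1 − 33.8·27.4) / (45.9 − 33.8) = 180.07 / 12.1 = 14.882 °C ≈ 14.9 °C.

14.9 °C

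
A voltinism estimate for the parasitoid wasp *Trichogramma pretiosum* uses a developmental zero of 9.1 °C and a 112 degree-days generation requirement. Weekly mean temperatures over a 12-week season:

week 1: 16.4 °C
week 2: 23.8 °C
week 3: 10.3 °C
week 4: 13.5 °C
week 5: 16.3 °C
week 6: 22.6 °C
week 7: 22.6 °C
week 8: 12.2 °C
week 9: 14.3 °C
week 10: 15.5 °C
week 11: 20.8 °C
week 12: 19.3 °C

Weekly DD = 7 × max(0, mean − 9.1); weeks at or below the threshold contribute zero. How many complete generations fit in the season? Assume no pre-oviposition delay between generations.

6 generations

Weekly DD (7 × max(0, T̄ − 9.1)): 51.1, 102.9, 8.4, 30.8, 50.4, 94.5, 94.5, 21.7, 36.4, 44.8, 81.9, 71.4.
Season total = 688.8 DD.
Complete generations = ⌊688.8 / 112⌋ = 6.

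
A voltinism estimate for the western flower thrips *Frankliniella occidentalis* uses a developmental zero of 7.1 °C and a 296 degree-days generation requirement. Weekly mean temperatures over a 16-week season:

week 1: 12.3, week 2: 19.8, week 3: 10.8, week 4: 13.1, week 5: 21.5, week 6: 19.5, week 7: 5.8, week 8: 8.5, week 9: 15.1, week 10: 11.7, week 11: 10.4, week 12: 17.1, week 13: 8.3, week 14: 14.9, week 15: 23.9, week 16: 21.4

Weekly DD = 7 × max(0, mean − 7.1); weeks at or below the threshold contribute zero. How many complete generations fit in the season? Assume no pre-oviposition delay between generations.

2 generations

Weekly DD (7 × max(0, T̄ − 7.1)): 36.4, 88.9, 25.9, 42.0, 100.8, 86.8, 0.0, 9.8, 56.0, 32.2, 23.1, 70.0, 8.4, 54.6, 117.6, 100.1.
Season total = 852.6 DD.
Complete generations = ⌊852.6 / 296⌋ = 2.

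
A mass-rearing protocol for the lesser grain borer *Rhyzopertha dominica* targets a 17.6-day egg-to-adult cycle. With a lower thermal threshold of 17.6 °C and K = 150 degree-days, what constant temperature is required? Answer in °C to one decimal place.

26.1 °C

Required daily accumulation = 150 / 17.6 = 8.523 DD/day.
T = T_base + 8.523 = 17.6 + 8.523 = 26.123 ≈ 26.1 °C.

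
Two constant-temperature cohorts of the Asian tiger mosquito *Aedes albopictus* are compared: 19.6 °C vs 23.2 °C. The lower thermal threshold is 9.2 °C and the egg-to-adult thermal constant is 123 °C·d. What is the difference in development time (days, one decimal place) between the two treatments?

At 19.6 °C: 123 / (19.6 − 9.2) = 123 / 10.4 = 11.827 d.
At 23.2 °C: 123 / (23.2 − 9.2) = 123 / 14.0 = 8.786 d.
Difference = |11.827 − 8.786| = 3.041 ≈ 3.0 days.

3.0 days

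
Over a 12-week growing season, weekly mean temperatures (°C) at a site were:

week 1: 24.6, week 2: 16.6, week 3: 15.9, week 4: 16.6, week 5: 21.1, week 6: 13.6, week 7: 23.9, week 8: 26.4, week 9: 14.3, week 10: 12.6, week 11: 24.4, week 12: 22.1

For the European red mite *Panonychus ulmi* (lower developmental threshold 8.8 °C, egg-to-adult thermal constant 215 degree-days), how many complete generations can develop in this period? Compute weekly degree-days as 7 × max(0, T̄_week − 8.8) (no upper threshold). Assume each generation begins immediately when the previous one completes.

4 generations

Weekly DD (7 × max(0, T̄ − 8.8)): 110.6, 54.6, 49.7, 54.6, 86.1, 33.6, 105.7, 123.2, 38.5, 26.6, 109.2, 93.1.
Season total = 885.5 DD.
Complete generations = ⌊885.5 / 215⌋ = 4.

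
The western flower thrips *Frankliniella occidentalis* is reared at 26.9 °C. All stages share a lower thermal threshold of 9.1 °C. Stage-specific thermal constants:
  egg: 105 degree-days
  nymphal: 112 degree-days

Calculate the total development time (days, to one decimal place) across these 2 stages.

Daily accumulation at 26.9 °C = 26.9 − 9.1 = 17.8 DD/day.
Total K = 105 + 112 = 217 DD.
Total duration = 217 / 17.8 = 12.191 ≈ 12.2 days.

12.2 days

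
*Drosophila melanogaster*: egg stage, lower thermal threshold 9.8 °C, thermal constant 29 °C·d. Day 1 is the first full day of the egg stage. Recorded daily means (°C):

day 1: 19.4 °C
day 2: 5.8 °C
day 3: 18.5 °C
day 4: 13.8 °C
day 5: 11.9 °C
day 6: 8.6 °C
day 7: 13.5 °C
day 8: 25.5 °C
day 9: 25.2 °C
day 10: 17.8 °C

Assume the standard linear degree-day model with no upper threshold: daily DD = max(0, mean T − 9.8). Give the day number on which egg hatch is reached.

Daily DD above 9.8 °C: 9.6, 0.0, 8.7, 4.0, 2.1, 0.0, 3.7, 15.7, 15.4, 8.0.
Cumulative: 9.6, 9.6, 18.3, 22.3, 24.4, 24.4, 28.1, 43.8, 59.2, 67.2.
The total first reaches 29 DD on day 8.

day 8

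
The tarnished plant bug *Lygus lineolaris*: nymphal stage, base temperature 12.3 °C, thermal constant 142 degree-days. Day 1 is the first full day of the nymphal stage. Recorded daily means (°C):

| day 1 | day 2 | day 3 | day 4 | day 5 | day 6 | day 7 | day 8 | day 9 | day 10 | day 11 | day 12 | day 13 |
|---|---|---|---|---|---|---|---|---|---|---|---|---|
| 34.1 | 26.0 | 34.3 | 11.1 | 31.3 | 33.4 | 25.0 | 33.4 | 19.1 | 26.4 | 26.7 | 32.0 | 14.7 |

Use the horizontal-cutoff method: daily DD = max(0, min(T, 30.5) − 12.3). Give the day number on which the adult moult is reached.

Daily DD above 12.3 °C (capped at 18.2): 18.2, 13.7, 18.2, 0.0, 18.2, 18.2, 12.7, 18.2, 6.8, 14.1, 14.4, 18.2, 2.4.
Cumulative: 18.2, 31.9, 50.1, 50.1, 68.3, 86.5, 99.2, 117.4, 124.2, 138.3, 152.7, 170.9, 173.3.
The total first reaches 142 DD on day 11.

day 11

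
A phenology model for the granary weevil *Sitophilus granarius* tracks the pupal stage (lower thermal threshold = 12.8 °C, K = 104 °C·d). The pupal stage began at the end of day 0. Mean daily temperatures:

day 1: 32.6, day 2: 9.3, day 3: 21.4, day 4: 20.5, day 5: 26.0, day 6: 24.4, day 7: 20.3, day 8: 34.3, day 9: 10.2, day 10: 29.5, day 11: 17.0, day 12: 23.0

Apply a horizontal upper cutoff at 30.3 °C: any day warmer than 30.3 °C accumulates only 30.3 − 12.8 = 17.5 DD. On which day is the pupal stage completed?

Daily DD above 12.8 °C (capped at 17.5): 17.5, 0.0, 8.6, 7.7, 13.2, 11.6, 7.5, 17.5, 0.0, 16.7, 4.2, 10.2.
Cumulative: 17.5, 17.5, 26.1, 33.8, 47.0, 58.6, 66.1, 83.6, 83.6, 100.3, 104.5, 114.7.
The total first reaches 104 DD on day 11.

day 11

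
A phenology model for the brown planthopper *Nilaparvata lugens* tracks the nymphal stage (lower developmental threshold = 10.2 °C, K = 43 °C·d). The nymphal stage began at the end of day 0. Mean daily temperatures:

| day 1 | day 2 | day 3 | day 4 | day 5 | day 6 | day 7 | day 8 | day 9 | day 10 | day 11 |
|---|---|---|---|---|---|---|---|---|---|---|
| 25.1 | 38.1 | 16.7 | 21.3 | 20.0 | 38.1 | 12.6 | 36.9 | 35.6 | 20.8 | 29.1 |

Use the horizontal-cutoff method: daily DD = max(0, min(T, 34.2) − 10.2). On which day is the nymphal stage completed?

day 3

Daily DD above 10.2 °C (capped at 24.0): 14.9, 24.0, 6.5, 11.1, 9.8, 24.0, 2.4, 24.0, 24.0, 10.6, 18.9.
Cumulative: 14.9, 38.9, 45.4, 56.5, 66.3, 90.3, 92.7, 116.7, 140.7, 151.3, 170.2.
The total first reaches 43 DD on day 3.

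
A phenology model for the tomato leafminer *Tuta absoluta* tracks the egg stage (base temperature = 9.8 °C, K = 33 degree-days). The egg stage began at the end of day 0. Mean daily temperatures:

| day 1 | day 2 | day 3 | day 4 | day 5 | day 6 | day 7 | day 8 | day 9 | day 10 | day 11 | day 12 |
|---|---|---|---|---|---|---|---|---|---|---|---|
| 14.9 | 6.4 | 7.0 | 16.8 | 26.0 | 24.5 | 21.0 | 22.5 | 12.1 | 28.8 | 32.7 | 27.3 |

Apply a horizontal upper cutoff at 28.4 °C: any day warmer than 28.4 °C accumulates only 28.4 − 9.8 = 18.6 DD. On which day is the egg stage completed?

day 6

Daily DD above 9.8 °C (capped at 18.6): 5.1, 0.0, 0.0, 7.0, 16.2, 14.7, 11.2, 12.7, 2.3, 18.6, 18.6, 17.5.
Cumulative: 5.1, 5.1, 5.1, 12.1, 28.3, 43.0, 54.2, 66.9, 69.2, 87.8, 106.4, 123.9.
The total first reaches 33 DD on day 6.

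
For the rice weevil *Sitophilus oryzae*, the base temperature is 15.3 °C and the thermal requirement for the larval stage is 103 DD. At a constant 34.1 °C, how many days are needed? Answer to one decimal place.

Daily accumulation = 34.1 − 15.3 = 18.8 DD/day.
Duration = 103 / 18.8 = 5.479 ≈ 5.5 days.

5.5 days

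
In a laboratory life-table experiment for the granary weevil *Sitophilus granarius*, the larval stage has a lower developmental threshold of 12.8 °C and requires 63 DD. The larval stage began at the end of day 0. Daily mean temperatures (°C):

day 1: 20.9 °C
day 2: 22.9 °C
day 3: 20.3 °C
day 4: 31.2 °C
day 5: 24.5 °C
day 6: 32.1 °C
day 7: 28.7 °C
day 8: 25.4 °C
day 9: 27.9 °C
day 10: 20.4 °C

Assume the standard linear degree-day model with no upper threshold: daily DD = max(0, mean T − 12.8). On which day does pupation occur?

Daily DD above 12.8 °C: 8.1, 10.1, 7.5, 18.4, 11.7, 19.3, 15.9, 12.6, 15.1, 7.6.
Cumulative: 8.1, 18.2, 25.7, 44.1, 55.8, 75.1, 91.0, 103.6, 118.7, 126.3.
The total first reaches 63 DD on day 6.

day 6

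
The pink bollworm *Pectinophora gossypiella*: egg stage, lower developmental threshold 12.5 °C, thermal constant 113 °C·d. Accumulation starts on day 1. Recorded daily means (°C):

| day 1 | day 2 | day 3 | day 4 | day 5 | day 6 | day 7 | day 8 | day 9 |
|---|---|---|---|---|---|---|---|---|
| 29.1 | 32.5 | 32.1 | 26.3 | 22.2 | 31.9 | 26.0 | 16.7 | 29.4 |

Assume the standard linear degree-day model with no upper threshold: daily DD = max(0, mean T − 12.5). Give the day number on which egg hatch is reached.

day 8

Daily DD above 12.5 °C: 16.6, 20.0, 19.6, 13.8, 9.7, 19.4, 13.5, 4.2, 16.9.
Cumulative: 16.6, 36.6, 56.2, 70.0, 79.7, 99.1, 112.6, 116.8, 133.7.
The total first reaches 113 DD on day 8.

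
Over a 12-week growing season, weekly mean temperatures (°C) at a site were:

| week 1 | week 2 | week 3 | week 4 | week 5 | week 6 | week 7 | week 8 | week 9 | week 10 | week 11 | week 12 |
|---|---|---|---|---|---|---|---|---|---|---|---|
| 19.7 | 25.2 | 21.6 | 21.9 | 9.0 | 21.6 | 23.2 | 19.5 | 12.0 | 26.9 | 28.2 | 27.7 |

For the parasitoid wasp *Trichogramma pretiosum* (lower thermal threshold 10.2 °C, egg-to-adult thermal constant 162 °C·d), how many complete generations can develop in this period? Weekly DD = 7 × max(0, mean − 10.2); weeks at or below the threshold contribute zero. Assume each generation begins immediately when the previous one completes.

5 generations

Weekly DD (7 × max(0, T̄ − 10.2)): 66.5, 105.0, 79.8, 81.9, 0.0, 79.8, 91.0, 65.1, 12.6, 116.9, 126.0, 122.5.
Season total = 947.1 DD.
Complete generations = ⌊947.1 / 162⌋ = 5.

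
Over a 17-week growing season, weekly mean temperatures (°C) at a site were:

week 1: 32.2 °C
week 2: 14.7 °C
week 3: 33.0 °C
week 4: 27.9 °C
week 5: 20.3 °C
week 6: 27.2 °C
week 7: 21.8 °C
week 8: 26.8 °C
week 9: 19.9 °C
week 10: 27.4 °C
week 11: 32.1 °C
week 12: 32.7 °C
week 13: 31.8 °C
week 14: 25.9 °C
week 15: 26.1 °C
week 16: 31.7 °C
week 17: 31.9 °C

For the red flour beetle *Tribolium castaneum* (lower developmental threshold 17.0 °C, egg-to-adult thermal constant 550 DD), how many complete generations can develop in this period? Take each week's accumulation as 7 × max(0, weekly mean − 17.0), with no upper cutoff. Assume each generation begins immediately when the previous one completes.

Weekly DD (7 × max(0, T̄ − 17.0)): 106.4, 0.0, 112.0, 76.3, 23.1, 71.4, 33.6, 68.6, 20.3, 72.8, 105.7, 109.9, 103.6, 62.3, 63.7, 102.9, 104.3.
Season total = 1236.9 DD.
Complete generations = ⌊1236.9 / 550⌋ = 2.

2 generations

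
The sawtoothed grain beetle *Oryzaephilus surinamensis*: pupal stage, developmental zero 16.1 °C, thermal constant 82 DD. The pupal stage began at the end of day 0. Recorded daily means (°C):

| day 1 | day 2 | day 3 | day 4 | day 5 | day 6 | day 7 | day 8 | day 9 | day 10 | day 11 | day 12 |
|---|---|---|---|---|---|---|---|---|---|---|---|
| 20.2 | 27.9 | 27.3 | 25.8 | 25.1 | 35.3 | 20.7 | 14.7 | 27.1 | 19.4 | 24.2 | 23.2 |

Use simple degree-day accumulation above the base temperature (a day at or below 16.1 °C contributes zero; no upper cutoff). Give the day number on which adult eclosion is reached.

Daily DD above 16.1 °C: 4.1, 11.8, 11.2, 9.7, 9.0, 19.2, 4.6, 0.0, 11.0, 3.3, 8.1, 7.1.
Cumulative: 4.1, 15.9, 27.1, 36.8, 45.8, 65.0, 69.6, 69.6, 80.6, 83.9, 92.0, 99.1.
The total first reaches 82 DD on day 10.

day 10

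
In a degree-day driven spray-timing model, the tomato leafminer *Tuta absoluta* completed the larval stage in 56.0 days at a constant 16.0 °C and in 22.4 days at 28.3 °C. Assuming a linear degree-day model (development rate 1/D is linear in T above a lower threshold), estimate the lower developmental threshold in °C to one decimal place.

7.8 °C

Under the model K = D·(T − T_b), so D₁·(T₁ − T_b) = D₂·(T₂ − T_b).
56.0·(16.0 − T_b) = 22.4·(28.3 − T_b)
T_b = (56.0·16.0 − 22.4·28.3) / (56.0 − 22.4) = 262.08 / 33.6 = 7.800 °C ≈ 7.8 °C.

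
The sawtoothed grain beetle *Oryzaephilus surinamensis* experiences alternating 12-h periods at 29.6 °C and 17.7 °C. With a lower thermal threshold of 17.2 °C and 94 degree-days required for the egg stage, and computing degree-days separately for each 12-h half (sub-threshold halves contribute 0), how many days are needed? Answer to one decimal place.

Day half: max(0, 29.6 − 17.2) × 0.5 = 12.4 × 0.5 = 6.20 DD.
Night half: max(0, 17.7 − 17.2) × 0.5 = 0.5 × 0.5 = 0.25 DD.
Per 24 h: 6.45 DD/day.
Duration = 94 / 6.45 = 14.574 ≈ 14.6 days.

14.6 days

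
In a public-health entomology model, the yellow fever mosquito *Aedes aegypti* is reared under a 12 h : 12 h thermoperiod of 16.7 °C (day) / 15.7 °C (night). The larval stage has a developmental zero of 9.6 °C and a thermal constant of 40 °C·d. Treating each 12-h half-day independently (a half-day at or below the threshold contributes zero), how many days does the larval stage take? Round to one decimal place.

6.1 days

Day half: max(0, 16.7 − 9.6) × 0.5 = 7.1 × 0.5 = 3.55 DD.
Night half: max(0, 15.7 − 9.6) × 0.5 = 6.1 × 0.5 = 3.05 DD.
Per 24 h: 6.60 DD/day.
Duration = 40 / 6.60 = 6.061 ≈ 6.1 days.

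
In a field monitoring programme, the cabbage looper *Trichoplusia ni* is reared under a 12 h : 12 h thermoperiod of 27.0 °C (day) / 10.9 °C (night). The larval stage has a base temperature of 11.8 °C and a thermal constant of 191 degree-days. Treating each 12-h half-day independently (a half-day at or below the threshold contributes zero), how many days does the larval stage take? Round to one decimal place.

Day half: max(0, 27.0 − 11.8) × 0.5 = 15.2 × 0.5 = 7.60 DD.
Night half: max(0, 10.9 − 11.8) × 0.5 = 0.0 × 0.5 = 0.00 DD.
Per 24 h: 7.60 DD/day.
Duration = 191 / 7.60 = 25.132 ≈ 25.1 days.

25.1 days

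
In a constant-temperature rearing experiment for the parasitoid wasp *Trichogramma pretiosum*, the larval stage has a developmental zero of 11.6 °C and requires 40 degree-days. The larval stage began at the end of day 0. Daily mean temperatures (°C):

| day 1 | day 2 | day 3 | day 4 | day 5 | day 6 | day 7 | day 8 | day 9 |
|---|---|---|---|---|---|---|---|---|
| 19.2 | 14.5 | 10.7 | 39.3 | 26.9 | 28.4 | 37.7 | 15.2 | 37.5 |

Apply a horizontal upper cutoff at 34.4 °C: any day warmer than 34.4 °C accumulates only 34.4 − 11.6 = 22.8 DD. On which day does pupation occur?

Daily DD above 11.6 °C (capped at 22.8): 7.6, 2.9, 0.0, 22.8, 15.3, 16.8, 22.8, 3.6, 22.8.
Cumulative: 7.6, 10.5, 10.5, 33.3, 48.6, 65.4, 88.2, 91.8, 114.6.
The total first reaches 40 DD on day 5.

day 5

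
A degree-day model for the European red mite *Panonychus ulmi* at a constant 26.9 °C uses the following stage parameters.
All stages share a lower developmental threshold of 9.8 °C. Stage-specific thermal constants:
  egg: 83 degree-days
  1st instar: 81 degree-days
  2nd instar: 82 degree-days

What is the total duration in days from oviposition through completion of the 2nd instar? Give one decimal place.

Daily accumulation at 26.9 °C = 26.9 − 9.8 = 17.1 DD/day.
Total K = 83 + 81 + 82 = 246 DD.
Total duration = 246 / 17.1 = 14.386 ≈ 14.4 days.

14.4 days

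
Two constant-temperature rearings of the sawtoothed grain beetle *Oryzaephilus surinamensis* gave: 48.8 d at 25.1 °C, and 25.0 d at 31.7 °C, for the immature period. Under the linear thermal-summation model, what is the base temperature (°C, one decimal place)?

Linear rate model ⇒ the product D·(T − T_b) is constant across temperatures.
48.8·(25.1 − T_b) = 25.0·(31.7 − T_b)
T_b = (48.8·25.1 − 25.0·31.7) / (48.8 − 25.0) = 432.38 / 23.8 = 18.167 °C ≈ 18.2 °C.

18.2 °C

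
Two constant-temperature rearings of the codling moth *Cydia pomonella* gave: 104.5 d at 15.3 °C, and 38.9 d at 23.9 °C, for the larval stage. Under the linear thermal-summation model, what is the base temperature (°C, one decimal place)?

Under the model K = D·(T − T_b), so D₁·(T₁ − T_b) = D₂·(T₂ − T_b).
104.5·(15.3 − T_b) = 38.9·(23.9 − T_b)
T_b = (104.5·15.3 − 38.9·23.9) / (104.5 − 38.9) = 669.14 / 65.6 = 10.200 °C ≈ 10.2 °C.

10.2 °C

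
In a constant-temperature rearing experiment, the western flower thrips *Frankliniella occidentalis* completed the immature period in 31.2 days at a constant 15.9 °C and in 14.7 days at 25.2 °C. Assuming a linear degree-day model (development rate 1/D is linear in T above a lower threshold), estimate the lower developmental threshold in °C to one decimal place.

Under the model K = D·(T − T_b), so D₁·(T₁ − T_b) = D₂·(T₂ − T_b).
31.2·(15.9 − T_b) = 14.7·(25.2 − T_b)
T_b = (31.2·15.9 − 14.7·25.2) / (31.2 − 14.7) = 125.64 / 16.5 = 7.615 °C ≈ 7.6 °C.

7.6 °C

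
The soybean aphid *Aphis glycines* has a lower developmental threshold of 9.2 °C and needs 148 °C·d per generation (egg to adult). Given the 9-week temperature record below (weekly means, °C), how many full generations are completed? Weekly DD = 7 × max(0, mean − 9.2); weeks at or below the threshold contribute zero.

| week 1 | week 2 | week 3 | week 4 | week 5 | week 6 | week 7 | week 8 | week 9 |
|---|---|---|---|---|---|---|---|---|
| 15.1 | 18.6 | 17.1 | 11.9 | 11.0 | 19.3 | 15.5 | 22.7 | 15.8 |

3 generations

Weekly DD (7 × max(0, T̄ − 9.2)): 41.3, 65.8, 55.3, 18.9, 12.6, 70.7, 44.1, 94.5, 46.2.
Season total = 449.4 DD.
Complete generations = ⌊449.4 / 148⌋ = 3.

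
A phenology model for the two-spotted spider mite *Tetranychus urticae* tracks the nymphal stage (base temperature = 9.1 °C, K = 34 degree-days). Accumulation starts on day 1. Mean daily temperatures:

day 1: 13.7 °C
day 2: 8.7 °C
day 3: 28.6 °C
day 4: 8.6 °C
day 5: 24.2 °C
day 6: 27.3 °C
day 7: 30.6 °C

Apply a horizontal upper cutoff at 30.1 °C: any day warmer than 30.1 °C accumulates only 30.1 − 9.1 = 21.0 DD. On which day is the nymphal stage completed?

Daily DD above 9.1 °C (capped at 21.0): 4.6, 0.0, 19.5, 0.0, 15.1, 18.2, 21.0.
Cumulative: 4.6, 4.6, 24.1, 24.1, 39.2, 57.4, 78.4.
The total first reaches 34 DD on day 5.

day 5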